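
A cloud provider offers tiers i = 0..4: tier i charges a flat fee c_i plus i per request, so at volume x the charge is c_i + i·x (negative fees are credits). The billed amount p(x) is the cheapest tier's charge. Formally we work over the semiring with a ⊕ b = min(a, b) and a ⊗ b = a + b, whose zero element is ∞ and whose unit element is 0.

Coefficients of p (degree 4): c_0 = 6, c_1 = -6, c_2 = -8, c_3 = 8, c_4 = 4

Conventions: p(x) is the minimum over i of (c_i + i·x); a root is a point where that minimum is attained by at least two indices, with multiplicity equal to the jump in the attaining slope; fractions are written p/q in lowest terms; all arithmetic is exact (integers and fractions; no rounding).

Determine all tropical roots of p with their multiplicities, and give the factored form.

hull edge (i=0, c=6) to (i=1, c=-6): slope -12, span 1
hull edge (i=1, c=-6) to (i=2, c=-8): slope -2, span 1
hull edge (i=2, c=-8) to (i=4, c=4): slope 6, span 2
Factored form: p(x) = 4 ⊗ (x ⊕ (-6)) ⊗ (x ⊕ (-6)) ⊗ (x ⊕ 2) ⊗ (x ⊕ 12)
Answer: roots = -6 (mult 2), 2 (mult 1), 12 (mult 1)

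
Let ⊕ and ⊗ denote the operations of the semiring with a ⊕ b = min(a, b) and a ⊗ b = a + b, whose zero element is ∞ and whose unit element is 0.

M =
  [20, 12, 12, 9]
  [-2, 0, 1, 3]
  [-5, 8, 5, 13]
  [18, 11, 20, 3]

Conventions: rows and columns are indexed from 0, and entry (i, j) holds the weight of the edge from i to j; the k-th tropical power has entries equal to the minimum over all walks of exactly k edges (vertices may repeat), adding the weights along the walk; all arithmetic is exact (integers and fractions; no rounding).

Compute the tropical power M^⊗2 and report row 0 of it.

M^⊗2:
  [7, 12, 13, 12]
  [-4, 0, 1, 3]
  [0, 7, 7, 4]
  [9, 11, 12, 6]
Answer: row 0 of M^⊗2 = [7, 12, 13, 12]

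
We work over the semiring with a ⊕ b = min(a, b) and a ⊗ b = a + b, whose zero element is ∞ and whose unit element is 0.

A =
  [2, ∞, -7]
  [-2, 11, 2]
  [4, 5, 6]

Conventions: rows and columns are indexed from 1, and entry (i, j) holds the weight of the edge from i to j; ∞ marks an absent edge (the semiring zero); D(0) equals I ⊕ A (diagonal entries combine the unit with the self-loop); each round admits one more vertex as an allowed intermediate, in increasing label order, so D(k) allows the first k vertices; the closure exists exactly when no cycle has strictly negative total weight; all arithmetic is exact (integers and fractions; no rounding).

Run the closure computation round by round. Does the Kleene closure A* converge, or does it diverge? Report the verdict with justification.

D(0):
  [0, ∞, -7]
  [-2, 0, 2]
  [4, 5, 0]
Detection: at round 1, diagonal entry (3, 3) turns strictly negative.
Key observation: the cycle 3->1->3 has total weight 4 + (-7), which is strictly negative.
Answer: DIVERGES — negative cycle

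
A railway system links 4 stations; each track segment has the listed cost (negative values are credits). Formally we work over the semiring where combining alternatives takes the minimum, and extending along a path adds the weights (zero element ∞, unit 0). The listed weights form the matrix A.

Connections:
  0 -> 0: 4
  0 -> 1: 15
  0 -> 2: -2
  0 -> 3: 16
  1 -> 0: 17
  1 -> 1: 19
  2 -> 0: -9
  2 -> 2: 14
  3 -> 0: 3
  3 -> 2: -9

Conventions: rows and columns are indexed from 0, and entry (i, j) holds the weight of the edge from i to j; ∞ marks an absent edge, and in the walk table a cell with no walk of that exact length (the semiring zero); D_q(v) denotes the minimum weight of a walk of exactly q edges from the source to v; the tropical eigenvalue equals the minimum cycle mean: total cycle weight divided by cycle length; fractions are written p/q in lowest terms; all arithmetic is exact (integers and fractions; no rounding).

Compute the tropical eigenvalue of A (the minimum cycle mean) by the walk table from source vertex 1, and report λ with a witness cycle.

q=0: [∞, 0, ∞, ∞]
q=1: [17, 19, ∞, ∞]
q=2: [21, 32, 15, 33]
q=3: [6, 36, 19, 37]
q=4: [10, 21, 4, 22]
Optimal cycle mean attained by: cycle 0->2->0, total (-2) + (-9), length 2.
Answer: λ = -11/2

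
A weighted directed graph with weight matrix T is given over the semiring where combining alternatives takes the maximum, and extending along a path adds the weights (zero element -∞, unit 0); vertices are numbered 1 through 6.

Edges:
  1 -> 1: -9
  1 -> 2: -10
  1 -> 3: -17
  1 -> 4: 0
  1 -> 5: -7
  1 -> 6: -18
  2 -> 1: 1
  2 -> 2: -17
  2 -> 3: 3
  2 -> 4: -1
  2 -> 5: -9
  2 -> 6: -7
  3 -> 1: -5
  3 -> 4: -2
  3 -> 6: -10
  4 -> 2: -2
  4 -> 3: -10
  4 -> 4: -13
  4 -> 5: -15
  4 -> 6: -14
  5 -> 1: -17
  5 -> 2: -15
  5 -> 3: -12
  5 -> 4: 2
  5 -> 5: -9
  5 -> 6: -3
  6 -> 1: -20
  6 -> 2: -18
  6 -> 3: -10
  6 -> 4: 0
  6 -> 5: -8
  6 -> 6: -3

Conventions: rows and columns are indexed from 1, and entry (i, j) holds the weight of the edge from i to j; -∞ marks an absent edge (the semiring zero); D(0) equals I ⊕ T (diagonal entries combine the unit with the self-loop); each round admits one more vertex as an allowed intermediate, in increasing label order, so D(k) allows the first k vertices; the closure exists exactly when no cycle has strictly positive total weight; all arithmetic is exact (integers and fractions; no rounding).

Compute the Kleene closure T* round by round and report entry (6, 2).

D(0):
  [0, -10, -17, 0, -7, -18]
  [1, 0, 3, -1, -9, -7]
  [-5, -∞, 0, -2, -∞, -10]
  [-∞, -2, -10, 0, -15, -14]
  [-17, -15, -12, 2, 0, -3]
  [-20, -18, -10, 0, -8, 0]
D(1):
  [0, -10, -17, 0, -7, -18]
  [1, 0, 3, 1, -6, -7]
  [-5, -15, 0, -2, -12, -10]
  [-∞, -2, -10, 0, -15, -14]
  [-17, -15, -12, 2, 0, -3]
  [-20, -18, -10, 0, -8, 0]
D(2):
  [0, -10, -7, 0, -7, -17]
  [1, 0, 3, 1, -6, -7]
  [-5, -15, 0, -2, -12, -10]
  [-1, -2, 1, 0, -8, -9]
  [-14, -15, -12, 2, 0, -3]
  [-17, -18, -10, 0, -8, 0]
D(3):
  [0, -10, -7, 0, -7, -17]
  [1, 0, 3, 1, -6, -7]
  [-5, -15, 0, -2, -12, -10]
  [-1, -2, 1, 0, -8, -9]
  [-14, -15, -12, 2, 0, -3]
  [-15, -18, -10, 0, -8, 0]
D(4):
  [0, -2, 1, 0, -7, -9]
  [1, 0, 3, 1, -6, -7]
  [-3, -4, 0, -2, -10, -10]
  [-1, -2, 1, 0, -8, -9]
  [1, 0, 3, 2, 0, -3]
  [-1, -2, 1, 0, -8, 0]
D(5):
  [0, -2, 1, 0, -7, -9]
  [1, 0, 3, 1, -6, -7]
  [-3, -4, 0, -2, -10, -10]
  [-1, -2, 1, 0, -8, -9]
  [1, 0, 3, 2, 0, -3]
  [-1, -2, 1, 0, -8, 0]
D(6):
  [0, -2, 1, 0, -7, -9]
  [1, 0, 3, 1, -6, -7]
  [-3, -4, 0, -2, -10, -10]
  [-1, -2, 1, 0, -8, -9]
  [1, 0, 3, 2, 0, -3]
  [-1, -2, 1, 0, -8, 0]
Answer: T*[6][2] = -2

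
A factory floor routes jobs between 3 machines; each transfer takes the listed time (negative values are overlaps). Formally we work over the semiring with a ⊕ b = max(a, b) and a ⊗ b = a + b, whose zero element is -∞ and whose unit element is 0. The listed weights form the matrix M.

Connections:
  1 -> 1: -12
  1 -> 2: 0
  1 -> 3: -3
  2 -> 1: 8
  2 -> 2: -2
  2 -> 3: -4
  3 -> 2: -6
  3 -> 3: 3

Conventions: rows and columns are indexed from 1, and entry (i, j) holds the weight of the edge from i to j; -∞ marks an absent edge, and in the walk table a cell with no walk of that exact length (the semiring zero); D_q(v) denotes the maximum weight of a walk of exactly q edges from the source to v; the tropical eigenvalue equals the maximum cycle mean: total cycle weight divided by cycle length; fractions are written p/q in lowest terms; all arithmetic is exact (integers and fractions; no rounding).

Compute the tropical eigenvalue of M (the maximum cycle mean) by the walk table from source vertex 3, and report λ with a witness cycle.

q=0: [-∞, -∞, 0]
q=1: [-∞, -6, 3]
q=2: [2, -3, 6]
q=3: [5, 2, 9]
Optimal cycle mean attained by: cycle 1->2->1, total 0 + 8, length 2.
Answer: λ = 4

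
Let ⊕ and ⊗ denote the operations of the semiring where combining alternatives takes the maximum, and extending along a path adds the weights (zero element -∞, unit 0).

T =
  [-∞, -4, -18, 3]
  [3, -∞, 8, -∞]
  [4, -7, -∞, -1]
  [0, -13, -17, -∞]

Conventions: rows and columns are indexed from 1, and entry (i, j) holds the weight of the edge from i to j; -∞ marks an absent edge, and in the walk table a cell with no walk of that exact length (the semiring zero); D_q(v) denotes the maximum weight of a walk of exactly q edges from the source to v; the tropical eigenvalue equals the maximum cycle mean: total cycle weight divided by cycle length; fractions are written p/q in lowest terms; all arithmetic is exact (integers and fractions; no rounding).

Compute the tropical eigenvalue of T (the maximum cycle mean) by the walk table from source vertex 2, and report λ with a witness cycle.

q=0: [-∞, 0, -∞, -∞]
q=1: [3, -∞, 8, -∞]
q=2: [12, 1, -15, 7]
q=3: [7, 8, 9, 15]
q=4: [15, 3, 16, 10]
Optimal cycle mean attained by: cycle 1->2->3->1, total (-4) + 8 + 4, length 3.
Answer: λ = 8/3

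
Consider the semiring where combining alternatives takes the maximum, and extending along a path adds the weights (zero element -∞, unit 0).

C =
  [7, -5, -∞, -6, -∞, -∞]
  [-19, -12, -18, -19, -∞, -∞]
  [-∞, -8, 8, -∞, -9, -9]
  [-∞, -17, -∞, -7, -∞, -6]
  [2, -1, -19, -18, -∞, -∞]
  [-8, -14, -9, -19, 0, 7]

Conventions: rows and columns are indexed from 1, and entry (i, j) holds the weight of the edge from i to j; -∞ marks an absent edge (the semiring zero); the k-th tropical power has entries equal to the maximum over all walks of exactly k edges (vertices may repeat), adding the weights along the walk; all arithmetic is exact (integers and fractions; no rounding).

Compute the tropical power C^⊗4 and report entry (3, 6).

C^⊗2:
  [14, 2, -23, 1, -∞, -12]
  [-12, -24, -10, -25, -27, -25]
  [-7, 0, 16, -27, -1, -1]
  [-14, -20, -15, -14, -6, 1]
  [9, -3, -11, -4, -28, -24]
  [2, -1, -1, -12, 7, 14]
C^⊗3:
  [21, 9, -15, 8, -12, -5]
  [-5, -17, -2, -18, -19, -18]
  [1, 8, 24, -13, 7, 7]
  [-4, -7, -7, -18, 1, 8]
  [16, 4, -3, 3, -20, -10]
  [9, 6, 7, -4, 14, 21]
C^⊗4:
  [28, 16, -7, 15, -5, 2]
  [2, -10, 6, -11, -11, -11]
  [9, 16, 32, -5, 15, 15]
  [3, 0, 1, -10, 8, 15]
  [23, 11, 5, 10, -10, -3]
  [16, 13, 15, 3, 21, 28]
Key observation: the optimum is the walk 3->3->3->3->6, with weight 8 + 8 + 8 + (-9) = 15.
Optimal value attained by: walk 3->3->3->3->6.
Answer: (C^⊗4)[3][6] = 15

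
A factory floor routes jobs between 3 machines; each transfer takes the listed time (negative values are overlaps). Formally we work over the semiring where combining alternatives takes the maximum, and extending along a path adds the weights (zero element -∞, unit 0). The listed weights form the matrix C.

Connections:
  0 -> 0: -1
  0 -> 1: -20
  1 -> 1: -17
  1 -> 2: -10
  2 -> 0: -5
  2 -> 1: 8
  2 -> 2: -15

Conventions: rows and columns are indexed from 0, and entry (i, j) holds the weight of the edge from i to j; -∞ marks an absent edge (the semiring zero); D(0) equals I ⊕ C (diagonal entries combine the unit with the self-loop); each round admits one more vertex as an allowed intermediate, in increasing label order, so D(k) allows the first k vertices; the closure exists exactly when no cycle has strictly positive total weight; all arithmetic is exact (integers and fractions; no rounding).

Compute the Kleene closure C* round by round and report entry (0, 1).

D(0):
  [0, -20, -∞]
  [-∞, 0, -10]
  [-5, 8, 0]
D(1):
  [0, -20, -∞]
  [-∞, 0, -10]
  [-5, 8, 0]
D(2):
  [0, -20, -30]
  [-∞, 0, -10]
  [-5, 8, 0]
D(3):
  [0, -20, -30]
  [-15, 0, -10]
  [-5, 8, 0]
Answer: C*[0][1] = -20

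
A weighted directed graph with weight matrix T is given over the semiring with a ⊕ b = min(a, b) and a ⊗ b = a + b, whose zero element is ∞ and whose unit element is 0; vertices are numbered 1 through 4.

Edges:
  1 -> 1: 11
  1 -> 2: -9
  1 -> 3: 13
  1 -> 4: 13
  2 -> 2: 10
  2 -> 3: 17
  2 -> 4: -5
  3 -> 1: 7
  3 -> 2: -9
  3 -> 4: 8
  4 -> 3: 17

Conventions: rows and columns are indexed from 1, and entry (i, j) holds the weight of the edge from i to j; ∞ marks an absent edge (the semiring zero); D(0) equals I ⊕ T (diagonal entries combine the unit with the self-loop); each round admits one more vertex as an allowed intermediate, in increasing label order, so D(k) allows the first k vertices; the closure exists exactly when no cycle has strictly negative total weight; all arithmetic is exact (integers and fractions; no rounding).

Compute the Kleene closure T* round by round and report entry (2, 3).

D(0):
  [0, -9, 13, 13]
  [∞, 0, 17, -5]
  [7, -9, 0, 8]
  [∞, ∞, 17, 0]
D(1):
  [0, -9, 13, 13]
  [∞, 0, 17, -5]
  [7, -9, 0, 8]
  [∞, ∞, 17, 0]
D(2):
  [0, -9, 8, -14]
  [∞, 0, 17, -5]
  [7, -9, 0, -14]
  [∞, ∞, 17, 0]
D(3):
  [0, -9, 8, -14]
  [24, 0, 17, -5]
  [7, -9, 0, -14]
  [24, 8, 17, 0]
D(4):
  [0, -9, 3, -14]
  [19, 0, 12, -5]
  [7, -9, 0, -14]
  [24, 8, 17, 0]
Answer: T*[2][3] = 12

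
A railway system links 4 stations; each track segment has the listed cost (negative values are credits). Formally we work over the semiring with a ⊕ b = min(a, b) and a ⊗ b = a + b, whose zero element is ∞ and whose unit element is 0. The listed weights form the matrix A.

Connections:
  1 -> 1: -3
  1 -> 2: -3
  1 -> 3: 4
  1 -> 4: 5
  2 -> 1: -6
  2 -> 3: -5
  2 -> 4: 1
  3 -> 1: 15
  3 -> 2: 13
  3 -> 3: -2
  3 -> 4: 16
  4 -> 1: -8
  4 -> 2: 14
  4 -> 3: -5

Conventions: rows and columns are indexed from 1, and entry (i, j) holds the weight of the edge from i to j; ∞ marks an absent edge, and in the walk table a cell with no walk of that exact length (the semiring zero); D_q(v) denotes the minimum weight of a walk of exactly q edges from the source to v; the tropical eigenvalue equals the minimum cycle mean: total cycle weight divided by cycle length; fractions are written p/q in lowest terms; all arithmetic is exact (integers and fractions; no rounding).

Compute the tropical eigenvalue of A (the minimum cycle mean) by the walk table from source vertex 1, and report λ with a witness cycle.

q=0: [0, ∞, ∞, ∞]
q=1: [-3, -3, 4, 5]
q=2: [-9, -6, -8, -2]
q=3: [-12, -12, -11, -5]
q=4: [-18, -15, -17, -11]
Optimal cycle mean attained by: cycle 1->2->1, total (-3) + (-6), length 2.
Answer: λ = -9/2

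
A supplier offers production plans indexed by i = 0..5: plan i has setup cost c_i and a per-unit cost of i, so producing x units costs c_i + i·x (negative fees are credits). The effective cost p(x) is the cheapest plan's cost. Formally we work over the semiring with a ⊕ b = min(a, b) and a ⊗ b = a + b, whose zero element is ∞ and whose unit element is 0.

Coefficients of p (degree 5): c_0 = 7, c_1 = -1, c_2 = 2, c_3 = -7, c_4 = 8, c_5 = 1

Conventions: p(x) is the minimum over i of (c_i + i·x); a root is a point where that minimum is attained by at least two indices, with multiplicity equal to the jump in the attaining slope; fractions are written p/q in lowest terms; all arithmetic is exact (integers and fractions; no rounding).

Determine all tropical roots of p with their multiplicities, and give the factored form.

hull edge (i=0, c=7) to (i=1, c=-1): slope -8, span 1
hull edge (i=1, c=-1) to (i=3, c=-7): slope -3, span 2
hull edge (i=3, c=-7) to (i=5, c=1): slope 4, span 2
Factored form: p(x) = 1 ⊗ (x ⊕ (-4)) ⊗ (x ⊕ (-4)) ⊗ (x ⊕ 3) ⊗ (x ⊕ 3) ⊗ (x ⊕ 8)
Answer: roots = -4 (mult 2), 3 (mult 2), 8 (mult 1)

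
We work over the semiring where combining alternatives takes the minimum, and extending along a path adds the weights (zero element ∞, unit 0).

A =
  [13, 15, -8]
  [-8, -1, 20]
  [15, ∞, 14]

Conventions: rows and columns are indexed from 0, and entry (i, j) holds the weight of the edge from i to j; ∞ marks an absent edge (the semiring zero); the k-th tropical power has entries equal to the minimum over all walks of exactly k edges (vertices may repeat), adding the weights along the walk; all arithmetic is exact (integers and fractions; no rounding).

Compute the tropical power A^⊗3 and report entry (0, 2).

A^⊗2:
  [7, 14, 5]
  [-9, -2, -16]
  [28, 30, 7]
A^⊗3:
  [6, 13, -1]
  [-10, -3, -17]
  [22, 29, 20]
Key observation: the optimum is the walk 0->1->0->2, with weight 15 + (-8) + (-8) = -1.
Optimal value attained by: walk 0->1->0->2.
Answer: (A^⊗3)[0][2] = -1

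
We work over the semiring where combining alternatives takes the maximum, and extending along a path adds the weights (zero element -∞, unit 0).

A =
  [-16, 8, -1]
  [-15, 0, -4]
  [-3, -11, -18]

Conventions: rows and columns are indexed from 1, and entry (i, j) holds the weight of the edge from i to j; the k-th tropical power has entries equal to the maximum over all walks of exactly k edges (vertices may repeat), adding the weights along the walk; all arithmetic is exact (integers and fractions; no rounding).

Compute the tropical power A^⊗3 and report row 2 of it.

A^⊗2:
  [-4, 8, 4]
  [-7, 0, -4]
  [-19, 5, -4]
A^⊗3:
  [1, 8, 4]
  [-7, 1, -4]
  [-7, 5, 1]
Answer: row 2 of A^⊗3 = [-7, 1, -4]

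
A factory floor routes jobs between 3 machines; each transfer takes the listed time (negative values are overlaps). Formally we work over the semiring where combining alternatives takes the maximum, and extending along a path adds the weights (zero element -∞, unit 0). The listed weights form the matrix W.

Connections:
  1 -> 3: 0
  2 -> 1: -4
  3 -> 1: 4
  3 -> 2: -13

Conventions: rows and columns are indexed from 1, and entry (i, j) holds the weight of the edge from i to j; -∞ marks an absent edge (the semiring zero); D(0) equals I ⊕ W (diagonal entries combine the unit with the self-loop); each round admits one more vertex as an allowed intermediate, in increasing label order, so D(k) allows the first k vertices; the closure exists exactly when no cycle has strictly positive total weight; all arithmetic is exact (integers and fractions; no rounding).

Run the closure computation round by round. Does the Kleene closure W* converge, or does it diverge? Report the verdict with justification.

D(0):
  [0, -∞, 0]
  [-4, 0, -∞]
  [4, -13, 0]
Detection: at round 1, diagonal entry (3, 3) turns strictly positive.
Key observation: the cycle 3->1->3 has total weight 4 + 0, which is strictly positive.
Answer: DIVERGES — positive cycle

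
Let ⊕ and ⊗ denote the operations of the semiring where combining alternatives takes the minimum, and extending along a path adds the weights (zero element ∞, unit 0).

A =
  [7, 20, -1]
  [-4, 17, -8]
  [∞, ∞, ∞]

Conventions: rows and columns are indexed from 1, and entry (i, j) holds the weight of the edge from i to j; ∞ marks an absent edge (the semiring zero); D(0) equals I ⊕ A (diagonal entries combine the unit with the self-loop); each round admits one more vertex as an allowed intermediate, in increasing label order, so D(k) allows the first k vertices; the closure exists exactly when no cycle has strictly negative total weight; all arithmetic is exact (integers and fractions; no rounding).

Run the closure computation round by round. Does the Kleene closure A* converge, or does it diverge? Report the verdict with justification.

D(0):
  [0, 20, -1]
  [-4, 0, -8]
  [∞, ∞, 0]
D(1):
  [0, 20, -1]
  [-4, 0, -8]
  [∞, ∞, 0]
D(2):
  [0, 20, -1]
  [-4, 0, -8]
  [∞, ∞, 0]
D(3):
  [0, 20, -1]
  [-4, 0, -8]
  [∞, ∞, 0]
Key observation: every diagonal entry stays at the unit through all rounds, so no improving cycle exists.
Answer: CONVERGES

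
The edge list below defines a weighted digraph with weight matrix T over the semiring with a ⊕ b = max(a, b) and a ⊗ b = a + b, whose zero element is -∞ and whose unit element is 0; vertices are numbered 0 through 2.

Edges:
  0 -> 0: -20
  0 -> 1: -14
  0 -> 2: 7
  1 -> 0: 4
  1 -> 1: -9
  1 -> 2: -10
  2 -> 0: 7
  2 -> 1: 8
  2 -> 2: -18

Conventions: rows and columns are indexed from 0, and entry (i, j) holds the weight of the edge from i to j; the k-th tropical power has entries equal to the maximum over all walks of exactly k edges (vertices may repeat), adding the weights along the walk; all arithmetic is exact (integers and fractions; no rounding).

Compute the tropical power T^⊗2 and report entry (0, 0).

T^⊗2:
  [14, 15, -11]
  [-3, -2, 11]
  [12, -1, 14]
Key observation: the optimum is the walk 0->2->0, with weight 7 + 7 = 14.
Optimal value attained by: walk 0->2->0.
Answer: (T^⊗2)[0][0] = 14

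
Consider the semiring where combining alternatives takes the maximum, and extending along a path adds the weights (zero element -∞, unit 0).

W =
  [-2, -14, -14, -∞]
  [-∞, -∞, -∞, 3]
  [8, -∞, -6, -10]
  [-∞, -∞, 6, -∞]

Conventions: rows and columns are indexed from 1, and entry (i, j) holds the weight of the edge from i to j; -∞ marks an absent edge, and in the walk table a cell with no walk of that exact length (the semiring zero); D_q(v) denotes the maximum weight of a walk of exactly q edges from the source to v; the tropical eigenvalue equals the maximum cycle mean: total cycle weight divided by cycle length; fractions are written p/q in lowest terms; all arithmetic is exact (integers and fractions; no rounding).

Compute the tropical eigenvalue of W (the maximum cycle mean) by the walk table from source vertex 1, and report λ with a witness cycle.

q=0: [0, -∞, -∞, -∞]
q=1: [-2, -14, -14, -∞]
q=2: [-4, -16, -16, -11]
q=3: [-6, -18, -5, -13]
q=4: [3, -20, -7, -15]
Optimal cycle mean attained by: cycle 1->2->4->3->1, total (-14) + 3 + 6 + 8, length 4.
Answer: λ = 3/4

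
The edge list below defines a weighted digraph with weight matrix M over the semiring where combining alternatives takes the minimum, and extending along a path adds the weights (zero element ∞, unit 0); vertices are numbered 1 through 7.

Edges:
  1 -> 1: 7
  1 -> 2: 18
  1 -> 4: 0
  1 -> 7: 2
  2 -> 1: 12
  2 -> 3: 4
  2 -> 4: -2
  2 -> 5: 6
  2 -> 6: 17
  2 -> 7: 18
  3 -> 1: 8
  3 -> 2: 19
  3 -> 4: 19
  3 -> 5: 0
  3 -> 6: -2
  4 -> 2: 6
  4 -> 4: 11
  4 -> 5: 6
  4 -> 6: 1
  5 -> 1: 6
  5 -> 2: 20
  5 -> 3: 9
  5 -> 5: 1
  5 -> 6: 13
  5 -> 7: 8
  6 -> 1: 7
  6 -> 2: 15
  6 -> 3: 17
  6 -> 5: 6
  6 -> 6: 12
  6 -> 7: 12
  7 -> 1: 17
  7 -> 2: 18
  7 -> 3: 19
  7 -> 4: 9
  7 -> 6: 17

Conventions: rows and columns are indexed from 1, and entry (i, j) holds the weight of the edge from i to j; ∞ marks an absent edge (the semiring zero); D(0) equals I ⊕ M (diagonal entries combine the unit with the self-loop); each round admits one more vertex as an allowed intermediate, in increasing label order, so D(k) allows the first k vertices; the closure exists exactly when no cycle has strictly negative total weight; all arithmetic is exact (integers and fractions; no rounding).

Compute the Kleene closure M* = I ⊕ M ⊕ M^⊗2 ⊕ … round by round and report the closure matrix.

D(0):
  [0, 18, ∞, 0, ∞, ∞, 2]
  [12, 0, 4, -2, 6, 17, 18]
  [8, 19, 0, 19, 0, -2, ∞]
  [∞, 6, ∞, 0, 6, 1, ∞]
  [6, 20, 9, ∞, 0, 13, 8]
  [7, 15, 17, ∞, 6, 0, 12]
  [17, 18, 19, 9, ∞, 17, 0]
D(1):
  [0, 18, ∞, 0, ∞, ∞, 2]
  [12, 0, 4, -2, 6, 17, 14]
  [8, 19, 0, 8, 0, -2, 10]
  [∞, 6, ∞, 0, 6, 1, ∞]
  [6, 20, 9, 6, 0, 13, 8]
  [7, 15, 17, 7, 6, 0, 9]
  [17, 18, 19, 9, ∞, 17, 0]
D(2):
  [0, 18, 22, 0, 24, 35, 2]
  [12, 0, 4, -2, 6, 17, 14]
  [8, 19, 0, 8, 0, -2, 10]
  [18, 6, 10, 0, 6, 1, 20]
  [6, 20, 9, 6, 0, 13, 8]
  [7, 15, 17, 7, 6, 0, 9]
  [17, 18, 19, 9, 24, 17, 0]
D(3):
  [0, 18, 22, 0, 22, 20, 2]
  [12, 0, 4, -2, 4, 2, 14]
  [8, 19, 0, 8, 0, -2, 10]
  [18, 6, 10, 0, 6, 1, 20]
  [6, 20, 9, 6, 0, 7, 8]
  [7, 15, 17, 7, 6, 0, 9]
  [17, 18, 19, 9, 19, 17, 0]
D(4):
  [0, 6, 10, 0, 6, 1, 2]
  [12, 0, 4, -2, 4, -1, 14]
  [8, 14, 0, 8, 0, -2, 10]
  [18, 6, 10, 0, 6, 1, 20]
  [6, 12, 9, 6, 0, 7, 8]
  [7, 13, 17, 7, 6, 0, 9]
  [17, 15, 19, 9, 15, 10, 0]
D(5):
  [0, 6, 10, 0, 6, 1, 2]
  [10, 0, 4, -2, 4, -1, 12]
  [6, 12, 0, 6, 0, -2, 8]
  [12, 6, 10, 0, 6, 1, 14]
  [6, 12, 9, 6, 0, 7, 8]
  [7, 13, 15, 7, 6, 0, 9]
  [17, 15, 19, 9, 15, 10, 0]
D(6):
  [0, 6, 10, 0, 6, 1, 2]
  [6, 0, 4, -2, 4, -1, 8]
  [5, 11, 0, 5, 0, -2, 7]
  [8, 6, 10, 0, 6, 1, 10]
  [6, 12, 9, 6, 0, 7, 8]
  [7, 13, 15, 7, 6, 0, 9]
  [17, 15, 19, 9, 15, 10, 0]
D(7):
  [0, 6, 10, 0, 6, 1, 2]
  [6, 0, 4, -2, 4, -1, 8]
  [5, 11, 0, 5, 0, -2, 7]
  [8, 6, 10, 0, 6, 1, 10]
  [6, 12, 9, 6, 0, 7, 8]
  [7, 13, 15, 7, 6, 0, 9]
  [17, 15, 19, 9, 15, 10, 0]
Answer: M* = [[0, 6, 10, 0, 6, 1, 2], [6, 0, 4, -2, 4, -1, 8], [5, 11, 0, 5, 0, -2, 7], [8, 6, 10, 0, 6, 1, 10], [6, 12, 9, 6, 0, 7, 8], [7, 13, 15, 7, 6, 0, 9], [17, 15, 19, 9, 15, 10, 0]]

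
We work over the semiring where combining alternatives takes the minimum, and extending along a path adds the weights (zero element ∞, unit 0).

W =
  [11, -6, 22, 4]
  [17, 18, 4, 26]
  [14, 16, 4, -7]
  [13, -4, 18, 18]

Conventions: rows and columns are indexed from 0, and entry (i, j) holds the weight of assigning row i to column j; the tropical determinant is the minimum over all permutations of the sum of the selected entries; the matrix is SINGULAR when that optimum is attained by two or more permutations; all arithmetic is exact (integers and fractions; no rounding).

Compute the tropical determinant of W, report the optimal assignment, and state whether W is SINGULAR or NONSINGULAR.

σ = (0, 1, 2, 3): 11 + 18 + 4 + 18 = 51
σ = (0, 1, 3, 2): 11 + 18 + (-7) + 18 = 40
σ = (0, 2, 1, 3): 11 + 4 + 16 + 18 = 49
σ = (0, 2, 3, 1): 11 + 4 + (-7) + (-4) = 4
σ = (0, 3, 1, 2): 11 + 26 + 16 + 18 = 71
σ = (0, 3, 2, 1): 11 + 26 + 4 + (-4) = 37
σ = (1, 0, 2, 3): (-6) + 17 + 4 + 18 = 33
σ = (1, 0, 3, 2): (-6) + 17 + (-7) + 18 = 22
σ = (1, 2, 0, 3): (-6) + 4 + 14 + 18 = 30
σ = (1, 2, 3, 0): (-6) + 4 + (-7) + 13 = 4
σ = (1, 3, 0, 2): (-6) + 26 + 14 + 18 = 52
σ = (1, 3, 2, 0): (-6) + 26 + 4 + 13 = 37
σ = (2, 0, 1, 3): 22 + 17 + 16 + 18 = 73
σ = (2, 0, 3, 1): 22 + 17 + (-7) + (-4) = 28
σ = (2, 1, 0, 3): 22 + 18 + 14 + 18 = 72
σ = (2, 1, 3, 0): 22 + 18 + (-7) + 13 = 46
σ = (2, 3, 0, 1): 22 + 26 + 14 + (-4) = 58
σ = (2, 3, 1, 0): 22 + 26 + 16 + 13 = 77
σ = (3, 0, 1, 2): 4 + 17 + 16 + 18 = 55
σ = (3, 0, 2, 1): 4 + 17 + 4 + (-4) = 21
σ = (3, 1, 0, 2): 4 + 18 + 14 + 18 = 54
σ = (3, 1, 2, 0): 4 + 18 + 4 + 13 = 39
σ = (3, 2, 0, 1): 4 + 4 + 14 + (-4) = 18
σ = (3, 2, 1, 0): 4 + 4 + 16 + 13 = 37
Optimal value attained by: σ = (0, 2, 3, 1).
Answer: det⊕(W) = 4; verdict: SINGULAR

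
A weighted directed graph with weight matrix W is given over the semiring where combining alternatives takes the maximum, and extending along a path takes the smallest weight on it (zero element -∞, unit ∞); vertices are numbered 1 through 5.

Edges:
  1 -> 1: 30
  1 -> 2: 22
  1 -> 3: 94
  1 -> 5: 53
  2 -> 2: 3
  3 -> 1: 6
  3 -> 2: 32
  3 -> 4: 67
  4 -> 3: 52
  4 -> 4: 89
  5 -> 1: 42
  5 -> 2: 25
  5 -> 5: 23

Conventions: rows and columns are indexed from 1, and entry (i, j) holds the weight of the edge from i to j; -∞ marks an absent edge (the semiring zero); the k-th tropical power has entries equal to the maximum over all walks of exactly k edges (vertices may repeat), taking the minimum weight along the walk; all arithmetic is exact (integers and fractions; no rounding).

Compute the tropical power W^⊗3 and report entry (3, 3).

W^⊗2:
  [42, 32, 30, 67, 30]
  [-∞, 3, -∞, -∞, -∞]
  [6, 6, 52, 67, 6]
  [6, 32, 52, 89, -∞]
  [30, 23, 42, -∞, 42]
W^⊗3:
  [30, 30, 52, 67, 42]
  [-∞, 3, -∞, -∞, -∞]
  [6, 32, 52, 67, 6]
  [6, 32, 52, 89, 6]
  [42, 32, 30, 42, 30]
Key observation: the optimum is the walk 3->4->4->3, with weight 67 min 89 min 52 = 52.
Optimal value attained by: walk 3->4->4->3.
Answer: (W^⊗3)[3][3] = 52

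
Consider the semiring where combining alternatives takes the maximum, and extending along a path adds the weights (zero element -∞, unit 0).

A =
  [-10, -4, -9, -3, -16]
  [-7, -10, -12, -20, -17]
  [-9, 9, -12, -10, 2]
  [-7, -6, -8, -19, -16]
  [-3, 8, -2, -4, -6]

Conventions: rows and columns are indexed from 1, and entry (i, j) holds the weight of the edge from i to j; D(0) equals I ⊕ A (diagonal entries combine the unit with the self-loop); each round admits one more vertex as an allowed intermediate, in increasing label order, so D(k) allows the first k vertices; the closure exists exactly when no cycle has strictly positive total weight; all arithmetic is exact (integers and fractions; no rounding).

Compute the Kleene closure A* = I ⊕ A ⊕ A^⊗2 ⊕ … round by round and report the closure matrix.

D(0):
  [0, -4, -9, -3, -16]
  [-7, 0, -12, -20, -17]
  [-9, 9, 0, -10, 2]
  [-7, -6, -8, 0, -16]
  [-3, 8, -2, -4, 0]
D(1):
  [0, -4, -9, -3, -16]
  [-7, 0, -12, -10, -17]
  [-9, 9, 0, -10, 2]
  [-7, -6, -8, 0, -16]
  [-3, 8, -2, -4, 0]
D(2):
  [0, -4, -9, -3, -16]
  [-7, 0, -12, -10, -17]
  [2, 9, 0, -1, 2]
  [-7, -6, -8, 0, -16]
  [1, 8, -2, -2, 0]
D(3):
  [0, 0, -9, -3, -7]
  [-7, 0, -12, -10, -10]
  [2, 9, 0, -1, 2]
  [-6, 1, -8, 0, -6]
  [1, 8, -2, -2, 0]
D(4):
  [0, 0, -9, -3, -7]
  [-7, 0, -12, -10, -10]
  [2, 9, 0, -1, 2]
  [-6, 1, -8, 0, -6]
  [1, 8, -2, -2, 0]
D(5):
  [0, 1, -9, -3, -7]
  [-7, 0, -12, -10, -10]
  [3, 10, 0, 0, 2]
  [-5, 2, -8, 0, -6]
  [1, 8, -2, -2, 0]
Answer: A* = [[0, 1, -9, -3, -7], [-7, 0, -12, -10, -10], [3, 10, 0, 0, 2], [-5, 2, -8, 0, -6], [1, 8, -2, -2, 0]]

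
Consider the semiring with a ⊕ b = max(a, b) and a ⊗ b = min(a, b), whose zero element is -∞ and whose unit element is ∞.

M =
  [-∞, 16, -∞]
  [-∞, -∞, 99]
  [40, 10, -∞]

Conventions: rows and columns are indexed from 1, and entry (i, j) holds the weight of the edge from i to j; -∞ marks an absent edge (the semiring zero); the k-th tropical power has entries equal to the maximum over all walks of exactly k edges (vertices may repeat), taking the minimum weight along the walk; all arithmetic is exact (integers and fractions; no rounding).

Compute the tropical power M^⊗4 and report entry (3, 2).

M^⊗2:
  [-∞, -∞, 16]
  [40, 10, -∞]
  [-∞, 16, 10]
M^⊗3:
  [16, 10, -∞]
  [-∞, 16, 10]
  [10, 10, 16]
M^⊗4:
  [-∞, 16, 10]
  [10, 10, 16]
  [16, 10, 10]
Key observation: the optimum is the walk 3->1->2->3->2, with weight 40 min 16 min 99 min 10 = 10.
Optimal value attained by: walk 3->1->2->3->2.
Answer: (M^⊗4)[3][2] = 10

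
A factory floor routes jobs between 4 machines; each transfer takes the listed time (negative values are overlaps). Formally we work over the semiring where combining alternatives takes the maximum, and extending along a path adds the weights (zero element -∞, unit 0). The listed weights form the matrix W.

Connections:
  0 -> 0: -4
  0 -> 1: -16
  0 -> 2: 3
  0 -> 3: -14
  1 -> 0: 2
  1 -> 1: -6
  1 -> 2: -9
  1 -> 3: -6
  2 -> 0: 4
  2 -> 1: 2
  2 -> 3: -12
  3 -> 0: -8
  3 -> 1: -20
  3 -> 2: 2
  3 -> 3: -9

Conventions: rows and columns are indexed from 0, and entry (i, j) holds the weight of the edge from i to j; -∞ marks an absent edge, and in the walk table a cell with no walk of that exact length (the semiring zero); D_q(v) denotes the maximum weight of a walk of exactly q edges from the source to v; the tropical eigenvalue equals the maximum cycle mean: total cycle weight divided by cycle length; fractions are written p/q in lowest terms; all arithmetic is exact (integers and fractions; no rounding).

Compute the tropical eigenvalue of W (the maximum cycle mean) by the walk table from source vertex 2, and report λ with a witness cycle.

q=0: [-∞, -∞, 0, -∞]
q=1: [4, 2, -∞, -12]
q=2: [4, -4, 7, -4]
q=3: [11, 9, 7, -5]
q=4: [11, 9, 14, 3]
Optimal cycle mean attained by: cycle 0->2->0, total 3 + 4, length 2.
Answer: λ = 7/2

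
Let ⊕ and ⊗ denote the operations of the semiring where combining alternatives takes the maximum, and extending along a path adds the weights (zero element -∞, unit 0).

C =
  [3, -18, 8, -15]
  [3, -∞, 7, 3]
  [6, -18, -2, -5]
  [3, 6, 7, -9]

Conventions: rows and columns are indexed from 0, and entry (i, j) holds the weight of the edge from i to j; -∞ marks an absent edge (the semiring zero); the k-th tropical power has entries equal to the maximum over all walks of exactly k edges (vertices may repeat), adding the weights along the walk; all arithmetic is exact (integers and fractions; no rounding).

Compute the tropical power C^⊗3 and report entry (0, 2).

C^⊗2:
  [14, -9, 11, 3]
  [13, 9, 11, 2]
  [9, 1, 14, -7]
  [13, -3, 13, 9]
C^⊗3:
  [17, 9, 22, 6]
  [17, 8, 21, 12]
  [20, -1, 17, 9]
  [19, 15, 21, 8]
Key observation: the optimum is the walk 0->2->0->2, with weight 8 + 6 + 8 = 22.
Optimal value attained by: walk 0->2->0->2.
Answer: (C^⊗3)[0][2] = 22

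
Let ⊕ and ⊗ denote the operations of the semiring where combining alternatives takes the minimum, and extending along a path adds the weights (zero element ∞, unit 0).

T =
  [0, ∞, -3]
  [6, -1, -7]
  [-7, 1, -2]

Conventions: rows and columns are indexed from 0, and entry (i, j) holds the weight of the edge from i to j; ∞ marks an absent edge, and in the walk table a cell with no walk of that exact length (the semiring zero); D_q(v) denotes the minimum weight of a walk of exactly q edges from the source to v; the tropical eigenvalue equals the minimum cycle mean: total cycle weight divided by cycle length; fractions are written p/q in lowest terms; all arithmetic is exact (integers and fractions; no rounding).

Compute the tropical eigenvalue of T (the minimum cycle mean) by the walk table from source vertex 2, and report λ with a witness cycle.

q=0: [∞, ∞, 0]
q=1: [-7, 1, -2]
q=2: [-9, -1, -10]
q=3: [-17, -9, -12]
Optimal cycle mean attained by: cycle 0->2->0, total (-3) + (-7), length 2.
Answer: λ = -5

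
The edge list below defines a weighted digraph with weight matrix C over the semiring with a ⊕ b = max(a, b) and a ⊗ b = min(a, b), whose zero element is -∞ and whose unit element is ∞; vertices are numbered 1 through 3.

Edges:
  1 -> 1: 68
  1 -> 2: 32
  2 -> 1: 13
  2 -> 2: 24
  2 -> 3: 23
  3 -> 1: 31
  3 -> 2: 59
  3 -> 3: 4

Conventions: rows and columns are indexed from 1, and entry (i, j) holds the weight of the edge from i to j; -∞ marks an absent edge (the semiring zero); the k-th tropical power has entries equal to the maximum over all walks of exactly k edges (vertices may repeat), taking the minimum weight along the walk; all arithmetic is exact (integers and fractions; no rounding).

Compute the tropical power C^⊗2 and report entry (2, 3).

C^⊗2:
  [68, 32, 23]
  [23, 24, 23]
  [31, 31, 23]
Key observation: the optimum is the walk 2->2->3, with weight 24 min 23 = 23.
Optimal value attained by: walk 2->2->3.
Answer: (C^⊗2)[2][3] = 23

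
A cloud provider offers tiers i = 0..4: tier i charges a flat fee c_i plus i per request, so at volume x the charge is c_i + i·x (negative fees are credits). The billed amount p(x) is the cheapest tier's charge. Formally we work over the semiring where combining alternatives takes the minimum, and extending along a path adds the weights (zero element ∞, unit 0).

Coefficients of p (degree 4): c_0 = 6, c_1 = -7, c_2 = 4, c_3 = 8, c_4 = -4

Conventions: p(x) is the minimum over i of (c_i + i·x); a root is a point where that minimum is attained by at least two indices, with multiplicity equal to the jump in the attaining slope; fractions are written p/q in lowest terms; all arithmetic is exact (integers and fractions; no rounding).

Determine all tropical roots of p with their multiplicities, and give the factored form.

hull edge (i=0, c=6) to (i=1, c=-7): slope -13, span 1
hull edge (i=1, c=-7) to (i=4, c=-4): slope 1, span 3
Factored form: p(x) = -4 ⊗ (x ⊕ (-1)) ⊗ (x ⊕ (-1)) ⊗ (x ⊕ (-1)) ⊗ (x ⊕ 13)
Answer: roots = -1 (mult 3), 13 (mult 1)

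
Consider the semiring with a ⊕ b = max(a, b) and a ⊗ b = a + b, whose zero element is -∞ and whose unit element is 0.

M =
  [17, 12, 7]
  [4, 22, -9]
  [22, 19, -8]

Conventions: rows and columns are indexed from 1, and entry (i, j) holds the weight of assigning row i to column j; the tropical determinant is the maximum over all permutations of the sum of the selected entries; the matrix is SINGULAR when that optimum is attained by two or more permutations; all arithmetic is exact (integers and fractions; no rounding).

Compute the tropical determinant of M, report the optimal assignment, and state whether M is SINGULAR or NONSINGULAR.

σ = (1, 2, 3): 17 + 22 + (-8) = 31
σ = (1, 3, 2): 17 + (-9) + 19 = 27
σ = (2, 1, 3): 12 + 4 + (-8) = 8
σ = (2, 3, 1): 12 + (-9) + 22 = 25
σ = (3, 1, 2): 7 + 4 + 19 = 30
σ = (3, 2, 1): 7 + 22 + 22 = 51
Optimal value attained by: σ = (3, 2, 1).
Answer: det⊕(M) = 51; verdict: NONSINGULAR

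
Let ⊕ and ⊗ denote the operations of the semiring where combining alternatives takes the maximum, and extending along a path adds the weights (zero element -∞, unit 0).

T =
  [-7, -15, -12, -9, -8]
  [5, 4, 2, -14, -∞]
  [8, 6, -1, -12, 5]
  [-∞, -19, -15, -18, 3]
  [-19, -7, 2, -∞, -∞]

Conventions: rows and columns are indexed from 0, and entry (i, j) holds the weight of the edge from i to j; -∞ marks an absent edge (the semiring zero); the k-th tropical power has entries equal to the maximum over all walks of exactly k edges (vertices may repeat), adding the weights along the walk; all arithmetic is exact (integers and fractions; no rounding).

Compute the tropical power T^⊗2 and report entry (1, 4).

T^⊗2:
  [-4, -6, -6, -16, -6]
  [10, 8, 6, -4, 7]
  [11, 10, 8, -1, 4]
  [-7, -4, 5, -27, -10]
  [10, 8, 1, -10, 7]
Key observation: the optimum is the walk 1->2->4, with weight 2 + 5 = 7.
Optimal value attained by: walk 1->2->4.
Answer: (T^⊗2)[1][4] = 7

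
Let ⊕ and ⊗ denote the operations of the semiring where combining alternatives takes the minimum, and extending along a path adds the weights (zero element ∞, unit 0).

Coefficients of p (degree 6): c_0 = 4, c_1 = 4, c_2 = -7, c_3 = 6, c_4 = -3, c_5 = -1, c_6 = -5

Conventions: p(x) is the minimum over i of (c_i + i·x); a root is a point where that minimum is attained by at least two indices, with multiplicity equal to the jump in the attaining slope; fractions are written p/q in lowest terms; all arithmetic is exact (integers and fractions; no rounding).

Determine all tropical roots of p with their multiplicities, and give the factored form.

hull edge (i=0, c=4) to (i=2, c=-7): slope -11/2, span 2
hull edge (i=2, c=-7) to (i=6, c=-5): slope 1/2, span 4
Factored form: p(x) = -5 ⊗ (x ⊕ (-1/2)) ⊗ (x ⊕ (-1/2)) ⊗ (x ⊕ (-1/2)) ⊗ (x ⊕ (-1/2)) ⊗ (x ⊕ 11/2) ⊗ (x ⊕ 11/2)
Answer: roots = -1/2 (mult 4), 11/2 (mult 2)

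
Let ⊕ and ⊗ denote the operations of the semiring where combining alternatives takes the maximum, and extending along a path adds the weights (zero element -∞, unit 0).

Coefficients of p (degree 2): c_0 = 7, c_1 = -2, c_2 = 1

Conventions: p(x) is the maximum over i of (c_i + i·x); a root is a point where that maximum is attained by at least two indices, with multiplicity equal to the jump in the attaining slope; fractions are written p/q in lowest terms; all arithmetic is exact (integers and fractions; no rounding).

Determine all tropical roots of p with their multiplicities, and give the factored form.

hull edge (i=0, c=7) to (i=2, c=1): slope -3, span 2
Factored form: p(x) = 1 ⊗ (x ⊕ 3) ⊗ (x ⊕ 3)
Answer: roots = 3 (mult 2)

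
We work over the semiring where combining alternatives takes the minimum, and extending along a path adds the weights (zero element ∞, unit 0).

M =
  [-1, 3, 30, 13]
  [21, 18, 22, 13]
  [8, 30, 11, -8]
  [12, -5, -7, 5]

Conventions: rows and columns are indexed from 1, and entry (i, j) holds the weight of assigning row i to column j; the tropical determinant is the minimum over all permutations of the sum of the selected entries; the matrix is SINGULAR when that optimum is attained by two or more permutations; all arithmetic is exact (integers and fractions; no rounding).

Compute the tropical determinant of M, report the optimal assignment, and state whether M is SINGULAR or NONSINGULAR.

σ = (1, 2, 3, 4): (-1) + 18 + 11 + 5 = 33
σ = (1, 2, 4, 3): (-1) + 18 + (-8) + (-7) = 2
σ = (1, 3, 2, 4): (-1) + 22 + 30 + 5 = 56
σ = (1, 3, 4, 2): (-1) + 22 + (-8) + (-5) = 8
σ = (1, 4, 2, 3): (-1) + 13 + 30 + (-7) = 35
σ = (1, 4, 3, 2): (-1) + 13 + 11 + (-5) = 18
σ = (2, 1, 3, 4): 3 + 21 + 11 + 5 = 40
σ = (2, 1, 4, 3): 3 + 21 + (-8) + (-7) = 9
σ = (2, 3, 1, 4): 3 + 22 + 8 + 5 = 38
σ = (2, 3, 4, 1): 3 + 22 + (-8) + 12 = 29
σ = (2, 4, 1, 3): 3 + 13 + 8 + (-7) = 17
σ = (2, 4, 3, 1): 3 + 13 + 11 + 12 = 39
σ = (3, 1, 2, 4): 30 + 21 + 30 + 5 = 86
σ = (3, 1, 4, 2): 30 + 21 + (-8) + (-5) = 38
σ = (3, 2, 1, 4): 30 + 18 + 8 + 5 = 61
σ = (3, 2, 4, 1): 30 + 18 + (-8) + 12 = 52
σ = (3, 4, 1, 2): 30 + 13 + 8 + (-5) = 46
σ = (3, 4, 2, 1): 30 + 13 + 30 + 12 = 85
σ = (4, 1, 2, 3): 13 + 21 + 30 + (-7) = 57
σ = (4, 1, 3, 2): 13 + 21 + 11 + (-5) = 40
σ = (4, 2, 1, 3): 13 + 18 + 8 + (-7) = 32
σ = (4, 2, 3, 1): 13 + 18 + 11 + 12 = 54
σ = (4, 3, 1, 2): 13 + 22 + 8 + (-5) = 38
σ = (4, 3, 2, 1): 13 + 22 + 30 + 12 = 77
Optimal value attained by: σ = (1, 2, 4, 3).
Answer: det⊕(M) = 2; verdict: NONSINGULAR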